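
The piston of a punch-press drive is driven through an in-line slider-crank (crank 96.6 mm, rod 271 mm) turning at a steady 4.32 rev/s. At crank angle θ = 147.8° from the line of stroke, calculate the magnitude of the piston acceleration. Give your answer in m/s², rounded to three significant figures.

48.4

ω = 2π·4.32 = 27.14 rad/s
x(θ) = r cosθ + √(L² − r² sin²θ); with ω constant, a = ω²·d²x/dθ².
d²x/dθ² = −r cosθ − r²(cos2θ)/√u − r⁴ sin²2θ/(4u^{3/2}),  u = L² − r² sin²θ = 0.0707912 m².
Substituting r = 0.0966 m, L = 0.271 m, θ = 147.8°: d²x/dθ² = +0.065648 m.
a = ω²·d²x/dθ² = (27.14)²·(+0.065648) = +48.367 m/s²;  |a| = 48.367 m/s².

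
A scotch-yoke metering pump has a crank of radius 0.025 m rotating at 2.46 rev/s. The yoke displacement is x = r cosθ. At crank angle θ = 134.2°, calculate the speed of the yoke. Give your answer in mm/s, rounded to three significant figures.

277

ω = 15.46 rad/s (from 2.46 rev/s).
x = r cosθ ⇒ ẋ = −rω sinθ.
|v| = rω|sinθ| = 0.025·15.46·|sin 134.2°| = 0.27703 m/s = 277.03 mm/s.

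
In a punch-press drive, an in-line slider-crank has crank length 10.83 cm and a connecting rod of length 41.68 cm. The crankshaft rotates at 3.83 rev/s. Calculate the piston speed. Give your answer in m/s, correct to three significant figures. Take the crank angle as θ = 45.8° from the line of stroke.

2.21

ω = 2π·3.83 = 24.06 rad/s
For an in-line slider-crank, x = r cosθ + √(L² − r² sin²θ), so v = −rω sinθ·[1 + r cosθ/√(L² − r² sin²θ)].
With r = 0.1083 m, L = 0.4168 m, θ = 45.8°: √(L² − r² sin²θ) = 0.4095 m.
v = −0.1083·24.06·0.71691·[1 + 0.1083·0.69717/0.4095] = -2.2129 m/s.
|v| = 2.2129 m/s.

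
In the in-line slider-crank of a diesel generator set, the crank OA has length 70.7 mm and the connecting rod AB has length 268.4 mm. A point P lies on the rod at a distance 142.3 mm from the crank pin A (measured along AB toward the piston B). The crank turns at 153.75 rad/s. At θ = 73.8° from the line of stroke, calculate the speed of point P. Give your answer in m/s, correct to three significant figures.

ω = 153.8 rad/s.  Crank-pin speed |V_A| = rω = 10.87 m/s, perpendicular to OA.
Rod angle: sinφ = −(r/L) sinθ ⇒ φ = -14.652°; ω_rod = −rω cosθ/√(L²−r²sin²θ) = -11.679 rad/s.
V_P = V_A + ω_rod × AP, with AP = 0.1423 m along the rod.
Components: V_Px = −rω sinθ − a·ω_rod·sinφ = -10.859 m/s;  V_Py = rω cosθ + a·ω_rod·cosφ = +1.4248 m/s.
|V_P| = √(V_Px² + V_Py²) = 10.952 m/s.

11.0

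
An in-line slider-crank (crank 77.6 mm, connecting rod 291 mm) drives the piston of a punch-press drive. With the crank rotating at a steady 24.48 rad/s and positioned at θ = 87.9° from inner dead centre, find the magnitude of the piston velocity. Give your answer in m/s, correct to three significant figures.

1.92

ω = 24.48 rad/s
For an in-line slider-crank, x = r cosθ + √(L² − r² sin²θ), so v = −rω sinθ·[1 + r cosθ/√(L² − r² sin²θ)].
With r = 0.0776 m, L = 0.291 m, θ = 87.9°: √(L² − r² sin²θ) = 0.28048 m.
v = −0.0776·24.48·0.99933·[1 + 0.0776·0.03664/0.28048] = -1.9176 m/s.
|v| = 1.9176 m/s.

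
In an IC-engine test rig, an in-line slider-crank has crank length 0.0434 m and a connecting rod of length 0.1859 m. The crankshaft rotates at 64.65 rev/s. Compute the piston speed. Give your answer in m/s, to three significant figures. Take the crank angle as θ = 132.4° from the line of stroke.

10.9

ω = 2π·64.7 = 406.2 rad/s
For an in-line slider-crank, x = r cosθ + √(L² − r² sin²θ), so v = −rω sinθ·[1 + r cosθ/√(L² − r² sin²θ)].
With r = 0.0434 m, L = 0.1859 m, θ = 132.4°: √(L² − r² sin²θ) = 0.18312 m.
v = −0.0434·406.2·0.73846·[1 + 0.0434·-0.67430/0.18312] = -10.938 m/s.
|v| = 10.938 m/s.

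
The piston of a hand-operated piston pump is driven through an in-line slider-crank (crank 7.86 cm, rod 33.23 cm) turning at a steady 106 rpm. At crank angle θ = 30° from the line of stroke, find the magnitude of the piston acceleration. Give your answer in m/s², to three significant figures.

ω = 2π·106/60 = 11.1 rad/s
x(θ) = r cosθ + √(L² − r² sin²θ); with ω constant, a = ω²·d²x/dθ².
d²x/dθ² = −r cosθ − r²(cos2θ)/√u − r⁴ sin²2θ/(4u^{3/2}),  u = L² − r² sin²θ = 0.108879 m².
Substituting r = 0.0786 m, L = 0.3323 m, θ = 30°: d²x/dθ² = -0.07763 m.
a = ω²·d²x/dθ² = (11.1)²·(-0.07763) = -9.5653 m/s²;  |a| = 9.5653 m/s².

9.57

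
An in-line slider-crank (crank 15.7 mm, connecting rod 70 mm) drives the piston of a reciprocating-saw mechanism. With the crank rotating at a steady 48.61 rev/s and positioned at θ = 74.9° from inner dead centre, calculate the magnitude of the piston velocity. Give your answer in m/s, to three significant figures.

ω = 2π·48.6 = 305.4 rad/s
For an in-line slider-crank, x = r cosθ + √(L² − r² sin²θ), so v = −rω sinθ·[1 + r cosθ/√(L² − r² sin²θ)].
With r = 0.0157 m, L = 0.07 m, θ = 74.9°: √(L² − r² sin²θ) = 0.068339 m.
v = −0.0157·305.4·0.96547·[1 + 0.0157·0.26050/0.068339] = -4.9067 m/s.
|v| = 4.9067 m/s.

4.91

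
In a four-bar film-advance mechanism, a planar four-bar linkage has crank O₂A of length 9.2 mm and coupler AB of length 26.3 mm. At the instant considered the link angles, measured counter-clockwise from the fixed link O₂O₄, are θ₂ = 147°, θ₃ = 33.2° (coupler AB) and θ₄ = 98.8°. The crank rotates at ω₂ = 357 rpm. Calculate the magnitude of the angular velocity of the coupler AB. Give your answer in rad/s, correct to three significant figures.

ω₂ = 37.38 rad/s (from 357 rpm).
Differentiating the loop-closure r₂e^{iθ₂}+r₃e^{iθ₃}=r₁+r₄e^{iθ₄} gives r₂ω₂e^{iθ₂}+r₃ω₃e^{iθ₃}=r₄ω₄e^{iθ₄}.
Eliminating the other unknown: ω₃ = r₂ω₂ sin(θ₄−θ₂) / [r₃ sin(θ₃−θ₄)].
Numerator sine = -0.74548; denominator sine = -0.91068.
Result = 0.0092·37.38·(-0.74548) / (0.0263·(-0.91068)) = +10.705 rad/s; magnitude 10.705 rad/s.

10.7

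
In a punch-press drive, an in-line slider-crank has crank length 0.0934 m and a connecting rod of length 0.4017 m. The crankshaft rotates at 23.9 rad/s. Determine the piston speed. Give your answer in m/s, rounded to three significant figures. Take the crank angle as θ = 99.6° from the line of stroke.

2.11

ω = 23.9 rad/s
For an in-line slider-crank, x = r cosθ + √(L² − r² sin²θ), so v = −rω sinθ·[1 + r cosθ/√(L² − r² sin²θ)].
With r = 0.0934 m, L = 0.4017 m, θ = 99.6°: √(L² − r² sin²θ) = 0.391 m.
v = −0.0934·23.9·0.98600·[1 + 0.0934·-0.16677/0.391] = -2.1133 m/s.
|v| = 2.1133 m/s.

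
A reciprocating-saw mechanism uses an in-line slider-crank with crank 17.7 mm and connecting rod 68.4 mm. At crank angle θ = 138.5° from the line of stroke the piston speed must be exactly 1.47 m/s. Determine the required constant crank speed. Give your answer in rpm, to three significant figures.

For an in-line slider-crank, |v_piston| = rω|sinθ|·[1 + r cosθ/√(L² − r² sin²θ)].
With r = 0.0177 m, L = 0.0684 m, θ = 138.5°: the bracketed kinematic factor |dx/dθ| = 0.0094211 m.
ω = v/|dx/dθ| = 1.47/0.0094211 = 156.03 rad/s.
N = 60ω/(2π) = 1490 rpm.

1490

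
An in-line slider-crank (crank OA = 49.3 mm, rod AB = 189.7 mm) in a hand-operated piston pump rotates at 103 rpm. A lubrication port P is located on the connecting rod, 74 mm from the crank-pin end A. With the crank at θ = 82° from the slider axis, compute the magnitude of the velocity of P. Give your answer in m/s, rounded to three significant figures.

ω = 10.79 rad/s.  Crank-pin speed |V_A| = rω = 0.53176 m/s, perpendicular to OA.
Rod angle: sinφ = −(r/L) sinθ ⇒ φ = -14.913°; ω_rod = −rω cosθ/√(L²−r²sin²θ) = -0.40372 rad/s.
V_P = V_A + ω_rod × AP, with AP = 0.074 m along the rod.
Components: V_Px = −rω sinθ − a·ω_rod·sinφ = -0.53427 m/s;  V_Py = rω cosθ + a·ω_rod·cosφ = +0.045137 m/s.
|V_P| = √(V_Px² + V_Py²) = 0.53617 m/s.

0.536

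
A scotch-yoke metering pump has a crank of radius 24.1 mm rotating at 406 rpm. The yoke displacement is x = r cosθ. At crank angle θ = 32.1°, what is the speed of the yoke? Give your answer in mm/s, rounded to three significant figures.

544

ω = 42.52 rad/s (from 406 rpm).
x = r cosθ ⇒ ẋ = −rω sinθ.
|v| = rω|sinθ| = 0.0241·42.52·|sin 32.1°| = 0.54449 m/s = 544.49 mm/s.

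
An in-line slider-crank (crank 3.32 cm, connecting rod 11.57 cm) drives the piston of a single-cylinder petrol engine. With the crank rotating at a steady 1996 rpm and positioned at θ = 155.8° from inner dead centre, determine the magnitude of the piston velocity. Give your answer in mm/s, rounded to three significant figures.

2090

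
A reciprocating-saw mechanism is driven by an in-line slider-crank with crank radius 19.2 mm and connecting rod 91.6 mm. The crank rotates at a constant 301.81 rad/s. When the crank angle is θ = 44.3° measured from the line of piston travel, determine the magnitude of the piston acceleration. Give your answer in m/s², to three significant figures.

ω = 301.8 rad/s
x(θ) = r cosθ + √(L² − r² sin²θ); with ω constant, a = ω²·d²x/dθ².
d²x/dθ² = −r cosθ − r²(cos2θ)/√u − r⁴ sin²2θ/(4u^{3/2}),  u = L² − r² sin²θ = 0.00821074 m².
Substituting r = 0.0192 m, L = 0.0916 m, θ = 44.3°: d²x/dθ² = -0.013886 m.
a = ω²·d²x/dθ² = (301.8)²·(-0.013886) = -1264.9 m/s²;  |a| = 1264.9 m/s².

1260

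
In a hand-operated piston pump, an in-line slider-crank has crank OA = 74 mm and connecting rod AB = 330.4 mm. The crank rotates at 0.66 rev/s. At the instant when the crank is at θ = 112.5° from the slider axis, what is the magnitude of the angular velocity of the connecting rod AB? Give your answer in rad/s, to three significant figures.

0.363

ω = 4.147 rad/s (converted from 0.66 rev/s).
The rod makes angle φ with the slider axis where L sinφ = r sinθ; differentiating, L cosφ·φ̇ = r ω cosθ.
L cosφ = √(L² − r² sin²θ) = 0.32325 m.
|ω_rod| = r ω |cosθ| / √(L² − r² sin²θ) = 0.074·4.147·0.38268/0.32325 = 0.36329 rad/s.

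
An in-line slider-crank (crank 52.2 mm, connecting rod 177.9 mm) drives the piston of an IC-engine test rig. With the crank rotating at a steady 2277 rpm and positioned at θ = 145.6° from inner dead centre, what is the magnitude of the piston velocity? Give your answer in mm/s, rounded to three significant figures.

ω = 2π·2277/60 = 238.4 rad/s
For an in-line slider-crank, x = r cosθ + √(L² − r² sin²θ), so v = −rω sinθ·[1 + r cosθ/√(L² − r² sin²θ)].
With r = 0.0522 m, L = 0.1779 m, θ = 145.6°: √(L² − r² sin²θ) = 0.17544 m.
v = −0.0522·238.4·0.56497·[1 + 0.0522·-0.82511/0.17544] = -5.3057 m/s.
|v| = 5.3057 m/s = 5305.7 mm/s.

5310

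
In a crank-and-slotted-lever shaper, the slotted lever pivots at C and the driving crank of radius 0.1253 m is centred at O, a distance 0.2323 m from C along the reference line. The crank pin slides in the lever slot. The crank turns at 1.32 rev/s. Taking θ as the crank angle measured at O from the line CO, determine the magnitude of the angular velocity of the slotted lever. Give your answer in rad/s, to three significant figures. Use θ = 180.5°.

9.71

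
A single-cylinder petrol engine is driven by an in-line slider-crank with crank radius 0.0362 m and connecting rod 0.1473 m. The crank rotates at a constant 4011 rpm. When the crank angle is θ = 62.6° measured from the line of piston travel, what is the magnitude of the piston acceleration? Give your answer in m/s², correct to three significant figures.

ω = 2π·4011/60 = 420 rad/s
x(θ) = r cosθ + √(L² − r² sin²θ); with ω constant, a = ω²·d²x/dθ².
d²x/dθ² = −r cosθ − r²(cos2θ)/√u − r⁴ sin²2θ/(4u^{3/2}),  u = L² − r² sin²θ = 0.0206644 m².
Substituting r = 0.0362 m, L = 0.1473 m, θ = 62.6°: d²x/dθ² = -0.011501 m.
a = ω²·d²x/dθ² = (420)²·(-0.011501) = -2029.1 m/s²;  |a| = 2029.1 m/s².

2030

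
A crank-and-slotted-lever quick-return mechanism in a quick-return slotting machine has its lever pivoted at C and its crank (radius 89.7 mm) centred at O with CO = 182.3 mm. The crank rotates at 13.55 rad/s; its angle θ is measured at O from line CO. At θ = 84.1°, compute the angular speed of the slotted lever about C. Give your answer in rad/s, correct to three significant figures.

ω = 13.55 rad/s
Crank pin A relative to C: A = (d + r cosθ, r sinθ); lever angle φ = atan2(r sinθ, d + r cosθ).
Differentiating tanφ: φ̇ = rω(d cosθ + r)/(d² + r² + 2dr cosθ).
d² + r² + 2dr cosθ = |CA|² = 0.0446412 m²;  d cosθ + r = +0.10844 m.
|ω_lever| = |0.0897·13.55·+0.10844| / 0.0446412 = 2.9524 rad/s.

2.95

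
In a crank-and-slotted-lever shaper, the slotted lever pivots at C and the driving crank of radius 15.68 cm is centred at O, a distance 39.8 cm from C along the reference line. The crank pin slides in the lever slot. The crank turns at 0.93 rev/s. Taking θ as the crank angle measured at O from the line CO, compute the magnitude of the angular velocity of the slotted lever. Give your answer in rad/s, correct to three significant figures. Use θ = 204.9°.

2.68

ω = 5.843 rad/s (from 0.93 rev/s).
Crank pin A relative to C: A = (d + r cosθ, r sinθ); lever angle φ = atan2(r sinθ, d + r cosθ).
Differentiating tanφ: φ̇ = rω(d cosθ + r)/(d² + r² + 2dr cosθ).
d² + r² + 2dr cosθ = |CA|² = 0.0697795 m²;  d cosθ + r = -0.2042 m.
|ω_lever| = |0.1568·5.843·-0.2042| / 0.0697795 = 2.6813 rad/s.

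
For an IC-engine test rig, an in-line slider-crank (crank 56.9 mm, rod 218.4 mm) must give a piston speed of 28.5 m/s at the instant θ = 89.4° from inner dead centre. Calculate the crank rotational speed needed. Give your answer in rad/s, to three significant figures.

499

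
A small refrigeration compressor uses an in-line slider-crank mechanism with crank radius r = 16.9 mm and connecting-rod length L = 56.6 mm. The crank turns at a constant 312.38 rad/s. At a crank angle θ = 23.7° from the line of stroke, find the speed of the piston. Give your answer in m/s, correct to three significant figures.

2.71

ω = 312.4 rad/s
For an in-line slider-crank, x = r cosθ + √(L² − r² sin²θ), so v = −rω sinθ·[1 + r cosθ/√(L² − r² sin²θ)].
With r = 0.0169 m, L = 0.0566 m, θ = 23.7°: √(L² − r² sin²θ) = 0.056191 m.
v = −0.0169·312.4·0.40195·[1 + 0.0169·0.91566/0.056191] = -2.7064 m/s.
|v| = 2.7064 m/s.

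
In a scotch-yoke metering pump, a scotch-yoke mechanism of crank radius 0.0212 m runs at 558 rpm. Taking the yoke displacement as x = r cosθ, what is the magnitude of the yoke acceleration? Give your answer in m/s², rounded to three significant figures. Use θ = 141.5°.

56.7

ω = 58.43 rad/s (from 558 rpm).
x = r cosθ ⇒ ẍ = −rω² cosθ (ω constant).
|a| = rω²|cosθ| = 0.0212·(58.43)²·|cos 141.5°| = 56.651 m/s².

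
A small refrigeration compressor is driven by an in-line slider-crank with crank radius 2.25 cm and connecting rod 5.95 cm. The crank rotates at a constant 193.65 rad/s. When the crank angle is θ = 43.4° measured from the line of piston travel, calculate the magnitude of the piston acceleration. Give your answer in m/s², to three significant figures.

ω = 193.7 rad/s
x(θ) = r cosθ + √(L² − r² sin²θ); with ω constant, a = ω²·d²x/dθ².
d²x/dθ² = −r cosθ − r²(cos2θ)/√u − r⁴ sin²2θ/(4u^{3/2}),  u = L² − r² sin²θ = 0.00330125 m².
Substituting r = 0.0225 m, L = 0.0595 m, θ = 43.4°: d²x/dθ² = -0.017177 m.
a = ω²·d²x/dθ² = (193.7)²·(-0.017177) = -644.12 m/s²;  |a| = 644.12 m/s².

644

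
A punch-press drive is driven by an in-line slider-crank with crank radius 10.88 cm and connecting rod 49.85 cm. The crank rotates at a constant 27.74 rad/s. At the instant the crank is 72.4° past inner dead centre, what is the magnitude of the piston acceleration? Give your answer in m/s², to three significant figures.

10.1

ω = 27.74 rad/s
x(θ) = r cosθ + √(L² − r² sin²θ); with ω constant, a = ω²·d²x/dθ².
d²x/dθ² = −r cosθ − r²(cos2θ)/√u − r⁴ sin²2θ/(4u^{3/2}),  u = L² − r² sin²θ = 0.237747 m².
Substituting r = 0.1088 m, L = 0.4985 m, θ = 72.4°: d²x/dθ² = -0.01316 m.
a = ω²·d²x/dθ² = (27.74)²·(-0.01316) = -10.127 m/s²;  |a| = 10.127 m/s².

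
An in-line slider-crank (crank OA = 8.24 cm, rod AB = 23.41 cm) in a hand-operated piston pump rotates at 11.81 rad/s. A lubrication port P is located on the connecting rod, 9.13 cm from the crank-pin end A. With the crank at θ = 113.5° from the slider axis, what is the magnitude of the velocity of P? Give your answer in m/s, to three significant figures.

ω = 11.81 rad/s.  Crank-pin speed |V_A| = rω = 0.97314 m/s, perpendicular to OA.
Rod angle: sinφ = −(r/L) sinθ ⇒ φ = -18.832°; ω_rod = −rω cosθ/√(L²−r²sin²θ) = +1.7513 rad/s.
V_P = V_A + ω_rod × AP, with AP = 0.0913 m along the rod.
Components: V_Px = −rω sinθ − a·ω_rod·sinφ = -0.84082 m/s;  V_Py = rω cosθ + a·ω_rod·cosφ = -0.2367 m/s.
|V_P| = √(V_Px² + V_Py²) = 0.8735 m/s.

0.874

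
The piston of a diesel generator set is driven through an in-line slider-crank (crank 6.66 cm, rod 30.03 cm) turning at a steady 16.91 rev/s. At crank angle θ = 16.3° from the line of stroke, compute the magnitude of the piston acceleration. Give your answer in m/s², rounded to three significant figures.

ω = 2π·16.9 = 106.2 rad/s
x(θ) = r cosθ + √(L² − r² sin²θ); with ω constant, a = ω²·d²x/dθ².
d²x/dθ² = −r cosθ − r²(cos2θ)/√u − r⁴ sin²2θ/(4u^{3/2}),  u = L² − r² sin²θ = 0.0898307 m².
Substituting r = 0.0666 m, L = 0.3003 m, θ = 16.3°: d²x/dθ² = -0.076444 m.
a = ω²·d²x/dθ² = (106.2)²·(-0.076444) = -862.96 m/s²;  |a| = 862.96 m/s².

863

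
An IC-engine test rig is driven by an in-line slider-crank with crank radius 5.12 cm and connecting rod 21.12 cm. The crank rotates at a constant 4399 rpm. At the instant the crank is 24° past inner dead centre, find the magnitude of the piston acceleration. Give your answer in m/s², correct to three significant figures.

ω = 2π·4399/60 = 460.7 rad/s
x(θ) = r cosθ + √(L² − r² sin²θ); with ω constant, a = ω²·d²x/dθ².
d²x/dθ² = −r cosθ − r²(cos2θ)/√u − r⁴ sin²2θ/(4u^{3/2}),  u = L² − r² sin²θ = 0.0441718 m².
Substituting r = 0.0512 m, L = 0.2112 m, θ = 24°: d²x/dθ² = -0.055222 m.
a = ω²·d²x/dθ² = (460.7)²·(-0.055222) = -11719 m/s²;  |a| = 11719 m/s².

11700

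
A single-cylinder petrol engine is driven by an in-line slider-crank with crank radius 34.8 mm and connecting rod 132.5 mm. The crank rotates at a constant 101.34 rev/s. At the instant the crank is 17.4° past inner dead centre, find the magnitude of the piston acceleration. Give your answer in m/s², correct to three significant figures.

16500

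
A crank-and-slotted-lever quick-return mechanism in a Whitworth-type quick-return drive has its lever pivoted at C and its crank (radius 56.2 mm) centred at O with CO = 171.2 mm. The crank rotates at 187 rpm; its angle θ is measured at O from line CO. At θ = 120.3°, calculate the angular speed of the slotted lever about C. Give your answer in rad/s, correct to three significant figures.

ω = 19.58 rad/s (from 187 rpm).
Crank pin A relative to C: A = (d + r cosθ, r sinθ); lever angle φ = atan2(r sinθ, d + r cosθ).
Differentiating tanφ: φ̇ = rω(d cosθ + r)/(d² + r² + 2dr cosθ).
d² + r² + 2dr cosθ = |CA|² = 0.0227593 m²;  d cosθ + r = -0.030175 m.
|ω_lever| = |0.0562·19.58·-0.030175| / 0.0227593 = 1.4591 rad/s.

1.46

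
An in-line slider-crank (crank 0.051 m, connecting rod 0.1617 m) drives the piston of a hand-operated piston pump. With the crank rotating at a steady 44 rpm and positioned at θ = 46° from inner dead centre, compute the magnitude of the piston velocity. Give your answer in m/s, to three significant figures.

ω = 2π·44/60 = 4.608 rad/s
For an in-line slider-crank, x = r cosθ + √(L² − r² sin²θ), so v = −rω sinθ·[1 + r cosθ/√(L² − r² sin²θ)].
With r = 0.051 m, L = 0.1617 m, θ = 46°: √(L² − r² sin²θ) = 0.15748 m.
v = −0.051·4.608·0.71934·[1 + 0.051·0.69466/0.15748] = -0.20707 m/s.
|v| = 0.20707 m/s.

0.207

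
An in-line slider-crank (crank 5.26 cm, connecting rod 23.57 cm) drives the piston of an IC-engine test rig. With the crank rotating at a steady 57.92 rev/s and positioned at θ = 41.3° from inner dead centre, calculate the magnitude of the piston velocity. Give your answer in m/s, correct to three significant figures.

ω = 2π·57.9 = 363.9 rad/s
For an in-line slider-crank, x = r cosθ + √(L² − r² sin²θ), so v = −rω sinθ·[1 + r cosθ/√(L² − r² sin²θ)].
With r = 0.0526 m, L = 0.2357 m, θ = 41.3°: √(L² − r² sin²θ) = 0.23313 m.
v = −0.0526·363.9·0.66000·[1 + 0.0526·0.75126/0.23313] = -14.775 m/s.
|v| = 14.775 m/s.

14.8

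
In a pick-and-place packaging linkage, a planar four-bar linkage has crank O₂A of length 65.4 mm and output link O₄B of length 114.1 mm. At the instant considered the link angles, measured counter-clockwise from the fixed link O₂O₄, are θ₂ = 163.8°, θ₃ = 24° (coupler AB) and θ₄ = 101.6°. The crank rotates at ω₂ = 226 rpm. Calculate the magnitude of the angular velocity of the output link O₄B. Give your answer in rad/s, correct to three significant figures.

ω₂ = 23.67 rad/s (from 226 rpm).
Differentiating the loop-closure r₂e^{iθ₂}+r₃e^{iθ₃}=r₁+r₄e^{iθ₄} gives r₂ω₂e^{iθ₂}+r₃ω₃e^{iθ₃}=r₄ω₄e^{iθ₄}.
Eliminating the other unknown: ω₄ = r₂ω₂ sin(θ₂−θ₃) / [r₄ sin(θ₄−θ₃)].
Numerator sine = +0.64546; denominator sine = +0.97667.
Result = 0.0654·23.67·(+0.64546) / (0.1141·(+0.97667)) = +8.965 rad/s; magnitude 8.965 rad/s.

8.96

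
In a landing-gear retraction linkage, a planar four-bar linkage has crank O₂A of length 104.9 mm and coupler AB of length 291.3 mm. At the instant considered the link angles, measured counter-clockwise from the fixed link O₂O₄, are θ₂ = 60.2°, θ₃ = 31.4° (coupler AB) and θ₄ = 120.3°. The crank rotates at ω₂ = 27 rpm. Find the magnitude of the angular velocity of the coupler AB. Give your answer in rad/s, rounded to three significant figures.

0.883

ω₂ = 2.827 rad/s (from 27 rpm).
Differentiating the loop-closure r₂e^{iθ₂}+r₃e^{iθ₃}=r₁+r₄e^{iθ₄} gives r₂ω₂e^{iθ₂}+r₃ω₃e^{iθ₃}=r₄ω₄e^{iθ₄}.
Eliminating the other unknown: ω₃ = r₂ω₂ sin(θ₄−θ₂) / [r₃ sin(θ₃−θ₄)].
Numerator sine = +0.86690; denominator sine = -0.99982.
Result = 0.1049·2.827·(+0.86690) / (0.2913·(-0.99982)) = -0.88283 rad/s; magnitude 0.88283 rad/s.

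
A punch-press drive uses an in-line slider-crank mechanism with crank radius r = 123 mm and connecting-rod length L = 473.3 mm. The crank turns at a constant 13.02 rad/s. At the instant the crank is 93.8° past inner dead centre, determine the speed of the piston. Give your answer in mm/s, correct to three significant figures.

ω = 13.02 rad/s
For an in-line slider-crank, x = r cosθ + √(L² − r² sin²θ), so v = −rω sinθ·[1 + r cosθ/√(L² − r² sin²θ)].
With r = 0.123 m, L = 0.4733 m, θ = 93.8°: √(L² − r² sin²θ) = 0.45711 m.
v = −0.123·13.02·0.99780·[1 + 0.123·-0.06627/0.45711] = -1.5694 m/s.
|v| = 1.5694 m/s = 1569.4 mm/s.

1570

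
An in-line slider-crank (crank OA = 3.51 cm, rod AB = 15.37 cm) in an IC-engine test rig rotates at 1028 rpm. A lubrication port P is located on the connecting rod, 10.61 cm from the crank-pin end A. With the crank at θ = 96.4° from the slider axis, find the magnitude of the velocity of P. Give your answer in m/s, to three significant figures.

3.69

ω = 107.7 rad/s.  Crank-pin speed |V_A| = rω = 3.7786 m/s, perpendicular to OA.
Rod angle: sinφ = −(r/L) sinθ ⇒ φ = -13.117°; ω_rod = −rω cosθ/√(L²−r²sin²θ) = +2.8138 rad/s.
V_P = V_A + ω_rod × AP, with AP = 0.1061 m along the rod.
Components: V_Px = −rω sinθ − a·ω_rod·sinφ = -3.6873 m/s;  V_Py = rω cosθ + a·ω_rod·cosφ = -0.13044 m/s.
|V_P| = √(V_Px² + V_Py²) = 3.6896 m/s.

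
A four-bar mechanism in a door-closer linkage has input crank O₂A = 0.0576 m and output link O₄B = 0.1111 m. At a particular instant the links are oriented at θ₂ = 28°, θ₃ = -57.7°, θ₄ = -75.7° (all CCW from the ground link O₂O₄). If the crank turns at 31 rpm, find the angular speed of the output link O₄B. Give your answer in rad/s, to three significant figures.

ω₂ = 3.246 rad/s (from 31 rpm).
Differentiating the loop-closure r₂e^{iθ₂}+r₃e^{iθ₃}=r₁+r₄e^{iθ₄} gives r₂ω₂e^{iθ₂}+r₃ω₃e^{iθ₃}=r₄ω₄e^{iθ₄}.
Eliminating the other unknown: ω₄ = r₂ω₂ sin(θ₂−θ₃) / [r₄ sin(θ₄−θ₃)].
Numerator sine = +0.99719; denominator sine = -0.30902.
Result = 0.0576·3.246·(+0.99719) / (0.1111·(-0.30902)) = -5.4312 rad/s; magnitude 5.4312 rad/s.

5.43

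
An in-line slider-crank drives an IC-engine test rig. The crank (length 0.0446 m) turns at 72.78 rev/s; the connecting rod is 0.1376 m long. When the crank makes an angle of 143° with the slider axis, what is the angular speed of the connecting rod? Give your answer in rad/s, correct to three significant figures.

ω = 457.3 rad/s (converted from 72.78 rev/s).
The rod makes angle φ with the slider axis where L sinφ = r sinθ; differentiating, L cosφ·φ̇ = r ω cosθ.
L cosφ = √(L² − r² sin²θ) = 0.13496 m.
|ω_rod| = r ω |cosθ| / √(L² − r² sin²θ) = 0.0446·457.3·0.79864/0.13496 = 120.69 rad/s.

121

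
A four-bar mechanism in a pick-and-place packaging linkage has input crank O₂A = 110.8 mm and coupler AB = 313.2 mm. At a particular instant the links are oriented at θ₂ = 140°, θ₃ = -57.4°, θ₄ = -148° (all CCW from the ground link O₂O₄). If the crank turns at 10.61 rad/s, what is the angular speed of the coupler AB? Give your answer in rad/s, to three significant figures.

3.57

ω₂ = 10.61 rad/s
Differentiating the loop-closure r₂e^{iθ₂}+r₃e^{iθ₃}=r₁+r₄e^{iθ₄} gives r₂ω₂e^{iθ₂}+r₃ω₃e^{iθ₃}=r₄ω₄e^{iθ₄}.
Eliminating the other unknown: ω₃ = r₂ω₂ sin(θ₄−θ₂) / [r₃ sin(θ₃−θ₄)].
Numerator sine = +0.95106; denominator sine = +0.99995.
Result = 0.1108·10.61·(+0.95106) / (0.3132·(+0.99995)) = +3.57 rad/s; magnitude 3.57 rad/s.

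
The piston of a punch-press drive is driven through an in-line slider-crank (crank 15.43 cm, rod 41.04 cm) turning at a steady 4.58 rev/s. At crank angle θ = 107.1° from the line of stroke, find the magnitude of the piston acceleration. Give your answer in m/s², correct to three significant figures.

79.5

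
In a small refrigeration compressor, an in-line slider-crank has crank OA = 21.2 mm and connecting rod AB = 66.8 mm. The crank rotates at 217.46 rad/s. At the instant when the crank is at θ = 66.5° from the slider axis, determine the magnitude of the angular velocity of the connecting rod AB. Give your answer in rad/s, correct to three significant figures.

ω = 217.5 rad/s
The rod makes angle φ with the slider axis where L sinφ = r sinθ; differentiating, L cosφ·φ̇ = r ω cosθ.
L cosφ = √(L² − r² sin²θ) = 0.063908 m.
|ω_rod| = r ω |cosθ| / √(L² − r² sin²θ) = 0.0212·217.5·0.39875/0.063908 = 28.765 rad/s.

28.8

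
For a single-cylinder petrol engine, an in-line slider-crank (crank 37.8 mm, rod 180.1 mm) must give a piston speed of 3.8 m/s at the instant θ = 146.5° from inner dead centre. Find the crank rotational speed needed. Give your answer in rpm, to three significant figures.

For an in-line slider-crank, |v_piston| = rω|sinθ|·[1 + r cosθ/√(L² − r² sin²θ)].
With r = 0.0378 m, L = 0.1801 m, θ = 146.5°: the bracketed kinematic factor |dx/dθ| = 0.017187 m.
ω = v/|dx/dθ| = 3.8/0.017187 = 221.1 rad/s.
N = 60ω/(2π) = 2111.3 rpm.

2110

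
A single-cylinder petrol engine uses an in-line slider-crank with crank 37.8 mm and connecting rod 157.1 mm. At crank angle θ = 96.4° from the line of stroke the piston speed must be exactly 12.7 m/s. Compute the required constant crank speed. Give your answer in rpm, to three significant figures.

3320

For an in-line slider-crank, |v_piston| = rω|sinθ|·[1 + r cosθ/√(L² − r² sin²θ)].
With r = 0.0378 m, L = 0.1571 m, θ = 96.4°: the bracketed kinematic factor |dx/dθ| = 0.036527 m.
ω = v/|dx/dθ| = 12.7/0.036527 = 347.69 rad/s.
N = 60ω/(2π) = 3320.2 rpm.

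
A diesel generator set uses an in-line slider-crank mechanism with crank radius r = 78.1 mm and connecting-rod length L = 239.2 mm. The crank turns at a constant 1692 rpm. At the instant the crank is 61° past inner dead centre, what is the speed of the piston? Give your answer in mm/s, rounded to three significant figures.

ω = 2π·1692/60 = 177.2 rad/s
For an in-line slider-crank, x = r cosθ + √(L² − r² sin²θ), so v = −rω sinθ·[1 + r cosθ/√(L² − r² sin²θ)].
With r = 0.0781 m, L = 0.2392 m, θ = 61°: √(L² − r² sin²θ) = 0.22924 m.
v = −0.0781·177.2·0.87462·[1 + 0.0781·0.48481/0.22924] = -14.102 m/s.
|v| = 14.102 m/s = 14102 mm/s.

14100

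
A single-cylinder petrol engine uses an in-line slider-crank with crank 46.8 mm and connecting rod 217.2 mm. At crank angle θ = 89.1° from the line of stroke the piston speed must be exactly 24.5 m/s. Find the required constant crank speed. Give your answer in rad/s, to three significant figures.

For an in-line slider-crank, |v_piston| = rω|sinθ|·[1 + r cosθ/√(L² − r² sin²θ)].
With r = 0.0468 m, L = 0.2172 m, θ = 89.1°: the bracketed kinematic factor |dx/dθ| = 0.046956 m.
ω = v/|dx/dθ| = 24.5/0.046956 = 521.76 rad/s.

522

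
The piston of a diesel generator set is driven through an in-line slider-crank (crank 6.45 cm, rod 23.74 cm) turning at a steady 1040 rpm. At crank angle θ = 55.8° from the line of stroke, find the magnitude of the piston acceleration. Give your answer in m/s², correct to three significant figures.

355

ω = 2π·1040/60 = 108.9 rad/s
x(θ) = r cosθ + √(L² − r² sin²θ); with ω constant, a = ω²·d²x/dθ².
d²x/dθ² = −r cosθ − r²(cos2θ)/√u − r⁴ sin²2θ/(4u^{3/2}),  u = L² − r² sin²θ = 0.0535129 m².
Substituting r = 0.0645 m, L = 0.2374 m, θ = 55.8°: d²x/dθ² = -0.029936 m.
a = ω²·d²x/dθ² = (108.9)²·(-0.029936) = -355.07 m/s²;  |a| = 355.07 m/s².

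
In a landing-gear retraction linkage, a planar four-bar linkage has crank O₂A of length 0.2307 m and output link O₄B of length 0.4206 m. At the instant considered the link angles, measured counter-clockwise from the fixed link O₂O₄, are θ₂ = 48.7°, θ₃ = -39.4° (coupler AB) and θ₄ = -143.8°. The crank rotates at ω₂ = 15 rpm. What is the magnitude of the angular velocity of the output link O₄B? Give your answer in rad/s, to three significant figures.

ω₂ = 1.571 rad/s (from 15 rpm).
Differentiating the loop-closure r₂e^{iθ₂}+r₃e^{iθ₃}=r₁+r₄e^{iθ₄} gives r₂ω₂e^{iθ₂}+r₃ω₃e^{iθ₃}=r₄ω₄e^{iθ₄}.
Eliminating the other unknown: ω₄ = r₂ω₂ sin(θ₂−θ₃) / [r₄ sin(θ₄−θ₃)].
Numerator sine = +0.99945; denominator sine = -0.96858.
Result = 0.2307·1.571·(+0.99945) / (0.4206·(-0.96858)) = -0.88904 rad/s; magnitude 0.88904 rad/s.

0.889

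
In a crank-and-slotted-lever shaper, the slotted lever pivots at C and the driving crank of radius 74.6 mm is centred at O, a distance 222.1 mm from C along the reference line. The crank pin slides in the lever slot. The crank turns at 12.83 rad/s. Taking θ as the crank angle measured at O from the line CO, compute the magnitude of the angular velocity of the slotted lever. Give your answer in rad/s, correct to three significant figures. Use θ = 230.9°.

1.84

ω = 12.83 rad/s
Crank pin A relative to C: A = (d + r cosθ, r sinθ); lever angle φ = atan2(r sinθ, d + r cosθ).
Differentiating tanφ: φ̇ = rω(d cosθ + r)/(d² + r² + 2dr cosθ).
d² + r² + 2dr cosθ = |CA|² = 0.0339947 m²;  d cosθ + r = -0.065473 m.
|ω_lever| = |0.0746·12.83·-0.065473| / 0.0339947 = 1.8434 rad/s.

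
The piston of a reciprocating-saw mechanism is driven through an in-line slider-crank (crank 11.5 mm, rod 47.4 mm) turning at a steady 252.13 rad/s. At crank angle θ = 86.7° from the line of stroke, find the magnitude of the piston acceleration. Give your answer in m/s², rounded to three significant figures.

139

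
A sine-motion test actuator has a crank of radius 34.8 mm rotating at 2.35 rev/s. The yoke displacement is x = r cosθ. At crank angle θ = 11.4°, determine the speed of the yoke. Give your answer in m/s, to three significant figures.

ω = 14.77 rad/s (from 2.35 rev/s).
x = r cosθ ⇒ ẋ = −rω sinθ.
|v| = rω|sinθ| = 0.0348·14.77·|sin 11.4°| = 0.10156 m/s.

0.102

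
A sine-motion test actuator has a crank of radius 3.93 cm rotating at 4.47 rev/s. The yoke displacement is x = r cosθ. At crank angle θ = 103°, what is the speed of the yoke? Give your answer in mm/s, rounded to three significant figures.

ω = 28.09 rad/s (from 4.47 rev/s).
x = r cosθ ⇒ ẋ = −rω sinθ.
|v| = rω|sinθ| = 0.0393·28.09·|sin 103°| = 1.0755 m/s = 1075.5 mm/s.

1080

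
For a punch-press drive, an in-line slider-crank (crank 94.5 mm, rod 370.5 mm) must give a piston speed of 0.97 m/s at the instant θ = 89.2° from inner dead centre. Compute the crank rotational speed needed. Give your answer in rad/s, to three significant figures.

10.2

For an in-line slider-crank, |v_piston| = rω|sinθ|·[1 + r cosθ/√(L² − r² sin²θ)].
With r = 0.0945 m, L = 0.3705 m, θ = 89.2°: the bracketed kinematic factor |dx/dθ| = 0.094839 m.
ω = v/|dx/dθ| = 0.97/0.094839 = 10.228 rad/s.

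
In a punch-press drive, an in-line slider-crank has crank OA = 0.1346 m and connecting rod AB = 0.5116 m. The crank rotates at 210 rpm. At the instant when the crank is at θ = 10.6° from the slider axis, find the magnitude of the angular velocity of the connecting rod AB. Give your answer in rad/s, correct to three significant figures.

5.69

ω = 21.99 rad/s (converted from 210 rpm).
The rod makes angle φ with the slider axis where L sinφ = r sinθ; differentiating, L cosφ·φ̇ = r ω cosθ.
L cosφ = √(L² − r² sin²θ) = 0.511 m.
|ω_rod| = r ω |cosθ| / √(L² − r² sin²θ) = 0.1346·21.99·0.98294/0.511 = 5.6937 rad/s.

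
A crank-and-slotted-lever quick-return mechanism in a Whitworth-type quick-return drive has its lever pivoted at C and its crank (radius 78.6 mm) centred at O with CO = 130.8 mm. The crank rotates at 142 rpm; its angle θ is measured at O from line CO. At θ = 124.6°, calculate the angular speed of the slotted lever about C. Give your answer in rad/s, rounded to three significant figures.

ω = 14.87 rad/s (from 142 rpm).
Crank pin A relative to C: A = (d + r cosθ, r sinθ); lever angle φ = atan2(r sinθ, d + r cosθ).
Differentiating tanφ: φ̇ = rω(d cosθ + r)/(d² + r² + 2dr cosθ).
d² + r² + 2dr cosθ = |CA|² = 0.0116107 m²;  d cosθ + r = +0.004326 m.
|ω_lever| = |0.0786·14.87·+0.004326| / 0.0116107 = 0.43548 rad/s.

0.435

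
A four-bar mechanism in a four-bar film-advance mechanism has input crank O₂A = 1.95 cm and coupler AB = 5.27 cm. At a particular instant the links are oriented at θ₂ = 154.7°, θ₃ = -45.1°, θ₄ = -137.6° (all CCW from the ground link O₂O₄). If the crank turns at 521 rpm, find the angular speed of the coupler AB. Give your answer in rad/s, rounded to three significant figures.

18.7

ω₂ = 54.56 rad/s (from 521 rpm).
Differentiating the loop-closure r₂e^{iθ₂}+r₃e^{iθ₃}=r₁+r₄e^{iθ₄} gives r₂ω₂e^{iθ₂}+r₃ω₃e^{iθ₃}=r₄ω₄e^{iθ₄}.
Eliminating the other unknown: ω₃ = r₂ω₂ sin(θ₄−θ₂) / [r₃ sin(θ₃−θ₄)].
Numerator sine = +0.92521; denominator sine = +0.99905.
Result = 0.0195·54.56·(+0.92521) / (0.0527·(+0.99905)) = +18.696 rad/s; magnitude 18.696 rad/s.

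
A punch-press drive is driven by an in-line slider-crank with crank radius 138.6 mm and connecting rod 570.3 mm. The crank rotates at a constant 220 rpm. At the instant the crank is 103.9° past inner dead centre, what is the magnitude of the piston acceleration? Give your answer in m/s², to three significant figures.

ω = 2π·220/60 = 23.04 rad/s
x(θ) = r cosθ + √(L² − r² sin²θ); with ω constant, a = ω²·d²x/dθ².
d²x/dθ² = −r cosθ − r²(cos2θ)/√u − r⁴ sin²2θ/(4u^{3/2}),  u = L² − r² sin²θ = 0.307141 m².
Substituting r = 0.1386 m, L = 0.5703 m, θ = 103.9°: d²x/dθ² = +0.063839 m.
a = ω²·d²x/dθ² = (23.04)²·(+0.063839) = +33.884 m/s²;  |a| = 33.884 m/s².

33.9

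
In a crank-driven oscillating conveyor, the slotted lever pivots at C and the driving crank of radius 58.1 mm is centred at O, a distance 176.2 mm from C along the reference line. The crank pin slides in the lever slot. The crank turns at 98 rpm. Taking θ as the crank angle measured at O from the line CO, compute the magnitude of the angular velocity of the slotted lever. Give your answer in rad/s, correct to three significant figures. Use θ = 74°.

1.59

ω = 10.26 rad/s (from 98 rpm).
Crank pin A relative to C: A = (d + r cosθ, r sinθ); lever angle φ = atan2(r sinθ, d + r cosθ).
Differentiating tanφ: φ̇ = rω(d cosθ + r)/(d² + r² + 2dr cosθ).
d² + r² + 2dr cosθ = |CA|² = 0.0400656 m²;  d cosθ + r = +0.10667 m.
|ω_lever| = |0.0581·10.26·+0.10667| / 0.0400656 = 1.5874 rad/s.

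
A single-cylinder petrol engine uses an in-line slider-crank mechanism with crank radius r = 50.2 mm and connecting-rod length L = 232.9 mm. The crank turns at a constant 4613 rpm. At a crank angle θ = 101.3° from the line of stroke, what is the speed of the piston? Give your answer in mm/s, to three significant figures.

22800

ω = 2π·4613/60 = 483.1 rad/s
For an in-line slider-crank, x = r cosθ + √(L² − r² sin²θ), so v = −rω sinθ·[1 + r cosθ/√(L² − r² sin²θ)].
With r = 0.0502 m, L = 0.2329 m, θ = 101.3°: √(L² − r² sin²θ) = 0.22764 m.
v = −0.0502·483.1·0.98061·[1 + 0.0502·-0.19595/0.22764] = -22.753 m/s.
|v| = 22.753 m/s = 22753 mm/s.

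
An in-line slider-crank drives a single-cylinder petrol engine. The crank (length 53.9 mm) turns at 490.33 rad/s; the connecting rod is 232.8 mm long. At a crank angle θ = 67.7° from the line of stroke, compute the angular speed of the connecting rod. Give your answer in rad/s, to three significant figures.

ω = 490.3 rad/s
The rod makes angle φ with the slider axis where L sinφ = r sinθ; differentiating, L cosφ·φ̇ = r ω cosθ.
L cosφ = √(L² − r² sin²θ) = 0.2274 m.
|ω_rod| = r ω |cosθ| / √(L² − r² sin²θ) = 0.0539·490.3·0.37946/0.2274 = 44.102 rad/s.

44.1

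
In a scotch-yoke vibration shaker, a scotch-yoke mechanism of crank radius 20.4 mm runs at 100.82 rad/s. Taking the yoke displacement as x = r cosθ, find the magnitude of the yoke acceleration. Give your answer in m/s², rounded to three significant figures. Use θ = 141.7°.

163

ω = 100.8 rad/s
x = r cosθ ⇒ ẍ = −rω² cosθ (ω constant).
|a| = rω²|cosθ| = 0.0204·(100.8)²·|cos 141.7°| = 162.73 m/s².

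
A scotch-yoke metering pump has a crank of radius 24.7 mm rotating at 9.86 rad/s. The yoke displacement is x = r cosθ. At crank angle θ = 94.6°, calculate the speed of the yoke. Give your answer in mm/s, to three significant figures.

ω = 9.86 rad/s
x = r cosθ ⇒ ẋ = −rω sinθ.
|v| = rω|sinθ| = 0.0247·9.86·|sin 94.6°| = 0.24276 m/s = 242.76 mm/s.

243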